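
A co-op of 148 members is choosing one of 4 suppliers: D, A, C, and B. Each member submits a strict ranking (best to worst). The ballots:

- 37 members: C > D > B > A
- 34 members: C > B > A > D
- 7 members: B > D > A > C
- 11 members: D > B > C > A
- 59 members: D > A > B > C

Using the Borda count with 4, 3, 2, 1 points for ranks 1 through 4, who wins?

D: 37·3 + 34·1 + 7·3 + 11·4 + 59·4 = 446
A: 37·1 + 34·2 + 7·2 + 11·1 + 59·3 = 307
C: 37·4 + 34·4 + 7·1 + 11·2 + 59·1 = 372
B: 37·2 + 34·3 + 7·4 + 11·3 + 59·2 = 355
D has the highest Borda score (446).

D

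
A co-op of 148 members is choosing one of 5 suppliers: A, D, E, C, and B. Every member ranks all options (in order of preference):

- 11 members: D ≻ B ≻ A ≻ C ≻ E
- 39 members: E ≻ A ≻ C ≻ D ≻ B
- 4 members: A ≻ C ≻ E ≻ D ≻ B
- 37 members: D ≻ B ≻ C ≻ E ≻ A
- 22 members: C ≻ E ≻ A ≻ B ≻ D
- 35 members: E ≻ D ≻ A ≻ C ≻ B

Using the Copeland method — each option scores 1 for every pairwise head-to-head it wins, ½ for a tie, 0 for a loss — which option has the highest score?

A: beats C and B; loses to D and E → score 2.
D: beats A, C, and B; loses to E → score 3.
E: beats A, D, and B; ties C → score 3.5.
C: beats B; ties E; loses to A and D → score 1.5.
B: loses to A, D, E, and C → score 0.
E has the best pairwise record.

E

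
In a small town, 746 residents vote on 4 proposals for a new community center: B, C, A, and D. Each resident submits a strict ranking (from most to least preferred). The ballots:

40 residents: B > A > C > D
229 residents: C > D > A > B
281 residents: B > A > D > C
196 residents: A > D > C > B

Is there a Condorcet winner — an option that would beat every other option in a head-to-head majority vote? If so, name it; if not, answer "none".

A

A vs B: 425–321 for A.
A vs C: 517–229 for A.
A vs D: 517–229 for A.
A beats every other option head-to-head.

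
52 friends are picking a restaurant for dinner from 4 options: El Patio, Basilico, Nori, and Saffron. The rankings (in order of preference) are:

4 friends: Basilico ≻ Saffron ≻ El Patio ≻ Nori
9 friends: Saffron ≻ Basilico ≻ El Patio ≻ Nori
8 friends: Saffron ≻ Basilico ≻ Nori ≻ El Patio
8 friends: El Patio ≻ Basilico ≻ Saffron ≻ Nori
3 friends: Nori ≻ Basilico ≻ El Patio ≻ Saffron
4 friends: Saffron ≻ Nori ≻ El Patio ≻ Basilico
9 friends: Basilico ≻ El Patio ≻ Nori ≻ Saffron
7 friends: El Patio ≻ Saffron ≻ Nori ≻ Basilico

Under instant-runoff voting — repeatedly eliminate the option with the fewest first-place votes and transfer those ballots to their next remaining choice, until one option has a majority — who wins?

Round 1: El Patio 15, Basilico 13, Nori 3, Saffron 21. Eliminate Nori.
Round 2: El Patio 15, Basilico 16, Saffron 21. Eliminate El Patio.
Round 3: Basilico 24, Saffron 28. Saffron has a majority.

Saffron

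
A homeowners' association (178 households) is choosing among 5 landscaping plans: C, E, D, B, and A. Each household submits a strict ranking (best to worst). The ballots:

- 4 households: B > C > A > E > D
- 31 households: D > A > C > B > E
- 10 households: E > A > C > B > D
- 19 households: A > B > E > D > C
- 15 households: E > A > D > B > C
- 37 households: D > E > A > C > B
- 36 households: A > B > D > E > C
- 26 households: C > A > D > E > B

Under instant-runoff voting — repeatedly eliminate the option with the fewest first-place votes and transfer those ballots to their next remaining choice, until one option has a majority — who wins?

Round 1: C 26, E 25, D 68, B 4, A 55. Eliminate B.
Round 2: C 30, E 25, D 68, A 55. Eliminate E.
Round 3: C 30, D 68, A 80. Eliminate C.
Round 4: D 68, A 110. A has a majority.

A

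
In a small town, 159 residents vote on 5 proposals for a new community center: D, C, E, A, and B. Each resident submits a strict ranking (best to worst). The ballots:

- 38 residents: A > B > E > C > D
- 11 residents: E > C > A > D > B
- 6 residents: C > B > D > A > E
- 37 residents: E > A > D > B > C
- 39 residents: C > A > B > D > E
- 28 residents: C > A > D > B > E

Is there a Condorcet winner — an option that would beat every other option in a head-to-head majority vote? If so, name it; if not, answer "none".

none

Checking pairwise contests:
C beats D 122–37.
E beats C 86–73.
A beats E 111–48.
C beats A 84–75.
C beats B 84–75.
Every option loses at least one head-to-head, so there is no Condorcet winner.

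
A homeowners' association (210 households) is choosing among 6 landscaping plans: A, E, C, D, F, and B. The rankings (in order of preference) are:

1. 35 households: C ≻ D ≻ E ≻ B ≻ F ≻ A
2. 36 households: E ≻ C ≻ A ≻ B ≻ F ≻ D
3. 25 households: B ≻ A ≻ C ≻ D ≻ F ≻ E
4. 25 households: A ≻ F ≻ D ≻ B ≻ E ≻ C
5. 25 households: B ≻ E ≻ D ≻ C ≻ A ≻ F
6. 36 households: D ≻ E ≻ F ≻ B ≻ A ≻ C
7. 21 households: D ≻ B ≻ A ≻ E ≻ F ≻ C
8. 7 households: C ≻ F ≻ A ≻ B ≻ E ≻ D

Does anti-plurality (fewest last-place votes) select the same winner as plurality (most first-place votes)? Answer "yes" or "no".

Anti-plurality — last-place votes: A 35, E 25, C 82, D 43, F 25, B 0. Winner: B.
Plurality — first-place votes: A 25, E 36, C 42, D 57, F 0, B 50. Winner: D.
The two methods disagree.

no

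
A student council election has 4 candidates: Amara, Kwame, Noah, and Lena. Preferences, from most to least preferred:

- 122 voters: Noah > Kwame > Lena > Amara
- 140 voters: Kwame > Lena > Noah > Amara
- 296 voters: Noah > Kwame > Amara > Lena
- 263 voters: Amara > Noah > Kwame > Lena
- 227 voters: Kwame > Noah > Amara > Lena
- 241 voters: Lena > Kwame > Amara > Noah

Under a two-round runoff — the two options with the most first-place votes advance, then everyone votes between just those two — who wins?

Round 1 first-place votes: Amara 263, Kwame 367, Noah 418, Lena 241.
Noah and Kwame advance.
Runoff: Noah is preferred to Kwame by 681 voters; Kwame by 608.
Noah wins the runoff.

Noah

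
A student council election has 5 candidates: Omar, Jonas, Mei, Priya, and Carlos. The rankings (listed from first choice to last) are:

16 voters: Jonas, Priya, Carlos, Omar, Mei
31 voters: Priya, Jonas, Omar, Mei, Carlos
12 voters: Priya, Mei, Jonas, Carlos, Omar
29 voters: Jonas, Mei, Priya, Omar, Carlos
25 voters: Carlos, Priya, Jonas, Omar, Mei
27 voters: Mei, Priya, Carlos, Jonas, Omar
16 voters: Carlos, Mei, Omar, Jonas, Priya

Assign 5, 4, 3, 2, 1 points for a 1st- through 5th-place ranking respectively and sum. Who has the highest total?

Priya

Omar: 16·2 + 31·3 + 12·1 + 29·2 + 25·2 + 27·1 + 16·3 = 320
Jonas: 16·5 + 31·4 + 12·3 + 29·5 + 25·3 + 27·2 + 16·2 = 546
Mei: 16·1 + 31·2 + 12·4 + 29·4 + 25·1 + 27·5 + 16·4 = 466
Priya: 16·4 + 31·5 + 12·5 + 29·3 + 25·4 + 27·4 + 16·1 = 590
Carlos: 16·3 + 31·1 + 12·2 + 29·1 + 25·5 + 27·3 + 16·5 = 418
Priya has the highest Borda score (590).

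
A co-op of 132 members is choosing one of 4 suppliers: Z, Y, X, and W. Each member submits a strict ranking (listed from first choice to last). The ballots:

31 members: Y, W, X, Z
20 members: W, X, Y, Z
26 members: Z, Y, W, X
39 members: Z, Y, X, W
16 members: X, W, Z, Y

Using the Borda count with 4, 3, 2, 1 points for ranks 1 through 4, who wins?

Z: 31·1 + 20·1 + 26·4 + 39·4 + 16·2 = 343
Y: 31·4 + 20·2 + 26·3 + 39·3 + 16·1 = 375
X: 31·2 + 20·3 + 26·1 + 39·2 + 16·4 = 290
W: 31·3 + 20·4 + 26·2 + 39·1 + 16·3 = 312
Y has the highest Borda score (375).

Y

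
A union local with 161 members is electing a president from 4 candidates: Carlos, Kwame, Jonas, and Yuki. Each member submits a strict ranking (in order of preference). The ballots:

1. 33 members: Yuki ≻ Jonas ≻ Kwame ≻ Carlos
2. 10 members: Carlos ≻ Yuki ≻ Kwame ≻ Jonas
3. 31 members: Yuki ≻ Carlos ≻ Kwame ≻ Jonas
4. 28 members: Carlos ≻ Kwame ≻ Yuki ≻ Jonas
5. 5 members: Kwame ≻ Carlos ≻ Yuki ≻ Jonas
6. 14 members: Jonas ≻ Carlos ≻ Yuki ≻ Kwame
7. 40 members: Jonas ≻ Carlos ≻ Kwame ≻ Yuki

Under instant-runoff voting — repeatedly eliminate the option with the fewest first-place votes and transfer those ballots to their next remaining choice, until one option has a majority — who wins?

Yuki

Round 1: Carlos 38, Kwame 5, Jonas 54, Yuki 64. Eliminate Kwame.
Round 2: Carlos 43, Jonas 54, Yuki 64. Eliminate Carlos.
Round 3: Jonas 54, Yuki 107. Yuki has a majority.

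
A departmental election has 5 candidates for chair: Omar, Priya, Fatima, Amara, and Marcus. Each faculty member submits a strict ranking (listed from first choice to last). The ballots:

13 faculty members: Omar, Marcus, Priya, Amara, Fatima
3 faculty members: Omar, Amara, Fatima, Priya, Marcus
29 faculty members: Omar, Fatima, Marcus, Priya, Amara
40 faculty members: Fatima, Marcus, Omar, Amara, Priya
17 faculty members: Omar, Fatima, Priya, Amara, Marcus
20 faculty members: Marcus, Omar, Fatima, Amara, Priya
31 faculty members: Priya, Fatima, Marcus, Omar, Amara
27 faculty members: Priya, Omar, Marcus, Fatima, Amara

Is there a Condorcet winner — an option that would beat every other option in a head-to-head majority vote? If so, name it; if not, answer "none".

none

Checking pairwise contests:
Marcus beats Omar 91–89.
Omar beats Priya 122–58.
Omar beats Fatima 109–71.
Omar beats Amara 180–0.
Fatima beats Marcus 120–60.
Every option loses at least one head-to-head, so there is no Condorcet winner.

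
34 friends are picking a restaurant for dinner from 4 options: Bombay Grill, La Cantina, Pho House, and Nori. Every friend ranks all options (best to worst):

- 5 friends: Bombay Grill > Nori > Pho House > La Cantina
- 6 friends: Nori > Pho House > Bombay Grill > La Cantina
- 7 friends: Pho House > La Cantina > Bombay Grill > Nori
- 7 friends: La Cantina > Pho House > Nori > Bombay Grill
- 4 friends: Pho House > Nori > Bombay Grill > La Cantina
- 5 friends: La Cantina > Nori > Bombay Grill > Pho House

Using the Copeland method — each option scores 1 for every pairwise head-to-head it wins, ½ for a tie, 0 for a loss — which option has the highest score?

Pho House

Bombay Grill: loses to La Cantina, Pho House, and Nori → score 0.
La Cantina: beats Bombay Grill and Nori; loses to Pho House → score 2.
Pho House: beats Bombay Grill, La Cantina, and Nori → score 3.
Nori: beats Bombay Grill; loses to La Cantina and Pho House → score 1.
Pho House has the best pairwise record.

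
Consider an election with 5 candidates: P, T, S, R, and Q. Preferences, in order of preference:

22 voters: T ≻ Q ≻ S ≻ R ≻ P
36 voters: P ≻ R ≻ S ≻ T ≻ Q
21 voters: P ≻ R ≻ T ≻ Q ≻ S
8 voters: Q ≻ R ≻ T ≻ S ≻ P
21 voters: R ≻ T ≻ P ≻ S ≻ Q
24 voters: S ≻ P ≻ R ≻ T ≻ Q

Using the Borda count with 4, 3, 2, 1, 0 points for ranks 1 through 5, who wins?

P: 22·0 + 36·4 + 21·4 + 8·0 + 21·2 + 24·3 = 342
T: 22·4 + 36·1 + 21·2 + 8·2 + 21·3 + 24·1 = 269
S: 22·2 + 36·2 + 21·0 + 8·1 + 21·1 + 24·4 = 241
R: 22·1 + 36·3 + 21·3 + 8·3 + 21·4 + 24·2 = 349
Q: 22·3 + 36·0 + 21·1 + 8·4 + 21·0 + 24·0 = 119
R has the highest Borda score (349).

R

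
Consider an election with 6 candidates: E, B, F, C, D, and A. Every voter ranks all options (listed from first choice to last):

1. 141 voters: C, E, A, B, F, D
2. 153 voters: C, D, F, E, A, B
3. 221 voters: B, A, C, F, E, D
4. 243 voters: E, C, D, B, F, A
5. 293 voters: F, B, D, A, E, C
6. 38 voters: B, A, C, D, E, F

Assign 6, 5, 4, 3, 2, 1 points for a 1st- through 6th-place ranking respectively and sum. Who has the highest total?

E: 141·5 + 153·3 + 221·2 + 243·6 + 293·2 + 38·2 = 3726
B: 141·3 + 153·1 + 221·6 + 243·3 + 293·5 + 38·6 = 4324
F: 141·2 + 153·4 + 221·3 + 243·2 + 293·6 + 38·1 = 3839
C: 141·6 + 153·6 + 221·4 + 243·5 + 293·1 + 38·4 = 4308
D: 141·1 + 153·5 + 221·1 + 243·4 + 293·4 + 38·3 = 3385
A: 141·4 + 153·2 + 221·5 + 243·1 + 293·3 + 38·5 = 3287
B has the highest Borda score (4324).

B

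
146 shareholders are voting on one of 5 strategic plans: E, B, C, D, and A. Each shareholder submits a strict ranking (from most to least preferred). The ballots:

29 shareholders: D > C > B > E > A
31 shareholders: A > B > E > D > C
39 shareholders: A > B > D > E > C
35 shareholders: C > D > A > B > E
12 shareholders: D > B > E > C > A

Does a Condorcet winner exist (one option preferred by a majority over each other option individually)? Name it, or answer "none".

D

D vs E: 115–31 for D.
D vs B: 76–70 for D.
D vs C: 111–35 for D.
D vs A: 76–70 for D.
D beats every other option head-to-head.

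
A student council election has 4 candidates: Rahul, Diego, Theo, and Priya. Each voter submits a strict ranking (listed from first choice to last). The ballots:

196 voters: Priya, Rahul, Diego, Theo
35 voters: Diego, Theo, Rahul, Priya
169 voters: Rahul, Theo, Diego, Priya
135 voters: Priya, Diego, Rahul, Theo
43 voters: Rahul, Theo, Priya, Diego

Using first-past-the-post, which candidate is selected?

Priya

First-place votes: Rahul 212, Diego 35, Theo 0, Priya 331.
Priya has the most first-place votes.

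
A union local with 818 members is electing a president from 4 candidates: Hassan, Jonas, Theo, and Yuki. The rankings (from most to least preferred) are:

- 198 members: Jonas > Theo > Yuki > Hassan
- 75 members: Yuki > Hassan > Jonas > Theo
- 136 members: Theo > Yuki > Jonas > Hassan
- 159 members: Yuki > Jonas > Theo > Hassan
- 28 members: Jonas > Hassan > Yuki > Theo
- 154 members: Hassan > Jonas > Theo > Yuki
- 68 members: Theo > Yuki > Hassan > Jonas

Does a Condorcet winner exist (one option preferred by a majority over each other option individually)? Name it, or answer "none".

Checking pairwise contests:
Jonas beats Hassan 521–297.
Yuki beats Jonas 438–380.
Jonas beats Theo 614–204.
Theo beats Yuki 556–262.
Every option loses at least one head-to-head, so there is no Condorcet winner.

none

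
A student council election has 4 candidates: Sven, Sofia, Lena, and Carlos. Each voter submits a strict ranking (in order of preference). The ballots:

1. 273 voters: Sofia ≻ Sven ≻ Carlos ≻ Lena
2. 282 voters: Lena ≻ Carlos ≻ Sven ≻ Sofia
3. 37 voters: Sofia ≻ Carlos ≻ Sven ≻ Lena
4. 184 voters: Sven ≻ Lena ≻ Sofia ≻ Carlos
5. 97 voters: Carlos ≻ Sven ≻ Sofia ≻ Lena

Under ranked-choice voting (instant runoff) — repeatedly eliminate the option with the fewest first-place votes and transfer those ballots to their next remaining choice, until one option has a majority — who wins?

Lena

Round 1: Sven 184, Sofia 310, Lena 282, Carlos 97. Eliminate Carlos.
Round 2: Sven 281, Sofia 310, Lena 282. Eliminate Sven.
Round 3: Sofia 407, Lena 466. Lena has a majority.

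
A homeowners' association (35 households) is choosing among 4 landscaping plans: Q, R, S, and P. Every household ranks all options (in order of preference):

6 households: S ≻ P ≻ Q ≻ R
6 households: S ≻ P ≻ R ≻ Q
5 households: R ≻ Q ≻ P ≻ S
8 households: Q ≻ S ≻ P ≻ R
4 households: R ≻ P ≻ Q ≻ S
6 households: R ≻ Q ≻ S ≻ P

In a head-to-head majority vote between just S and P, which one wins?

Voters preferring S to P: 26; preferring P to S: 9.
S wins the head-to-head.

S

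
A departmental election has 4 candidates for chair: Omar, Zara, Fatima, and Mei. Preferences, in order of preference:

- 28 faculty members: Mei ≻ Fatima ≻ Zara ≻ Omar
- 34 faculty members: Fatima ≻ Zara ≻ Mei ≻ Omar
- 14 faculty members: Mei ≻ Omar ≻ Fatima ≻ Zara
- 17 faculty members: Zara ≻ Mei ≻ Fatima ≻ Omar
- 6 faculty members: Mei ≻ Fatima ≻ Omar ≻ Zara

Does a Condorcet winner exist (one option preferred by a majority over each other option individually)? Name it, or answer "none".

Checking pairwise contests:
Zara beats Omar 79–20.
Fatima beats Zara 82–17.
Mei beats Fatima 65–34.
Zara beats Mei 51–48.
Every option loses at least one head-to-head, so there is no Condorcet winner.

none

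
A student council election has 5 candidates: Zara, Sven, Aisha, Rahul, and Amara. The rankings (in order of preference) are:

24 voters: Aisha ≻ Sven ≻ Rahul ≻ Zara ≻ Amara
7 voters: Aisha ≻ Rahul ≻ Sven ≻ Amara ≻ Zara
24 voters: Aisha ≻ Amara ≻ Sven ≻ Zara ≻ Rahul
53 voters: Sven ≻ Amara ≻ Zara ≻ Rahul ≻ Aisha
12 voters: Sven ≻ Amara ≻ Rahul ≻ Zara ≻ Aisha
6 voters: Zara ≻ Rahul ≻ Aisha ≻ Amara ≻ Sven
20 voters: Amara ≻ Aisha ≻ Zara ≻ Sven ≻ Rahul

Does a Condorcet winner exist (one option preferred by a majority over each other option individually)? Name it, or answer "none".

Checking pairwise contests:
Sven beats Zara 120–26.
Aisha beats Sven 81–65.
Amara beats Aisha 85–61.
Zara beats Rahul 103–43.
Sven beats Amara 96–50.
Every option loses at least one head-to-head, so there is no Condorcet winner.

none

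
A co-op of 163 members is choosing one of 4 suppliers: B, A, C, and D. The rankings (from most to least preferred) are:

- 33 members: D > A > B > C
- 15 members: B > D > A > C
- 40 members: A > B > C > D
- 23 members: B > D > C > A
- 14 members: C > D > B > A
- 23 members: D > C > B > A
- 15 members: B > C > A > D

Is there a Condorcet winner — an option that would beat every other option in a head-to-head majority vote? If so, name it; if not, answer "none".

B

B vs A: 90–73 for B.
B vs C: 126–37 for B.
B vs D: 93–70 for B.
B beats every other option head-to-head.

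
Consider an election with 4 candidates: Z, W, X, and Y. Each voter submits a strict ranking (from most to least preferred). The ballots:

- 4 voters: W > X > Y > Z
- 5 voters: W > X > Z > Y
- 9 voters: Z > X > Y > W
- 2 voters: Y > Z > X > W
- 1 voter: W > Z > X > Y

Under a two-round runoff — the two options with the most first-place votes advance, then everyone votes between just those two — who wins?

Round 1 first-place votes: Z 9, W 10, X 0, Y 2.
W and Z advance.
Runoff: W is preferred to Z by 10 voters; Z by 11.
Z wins the runoff.

Z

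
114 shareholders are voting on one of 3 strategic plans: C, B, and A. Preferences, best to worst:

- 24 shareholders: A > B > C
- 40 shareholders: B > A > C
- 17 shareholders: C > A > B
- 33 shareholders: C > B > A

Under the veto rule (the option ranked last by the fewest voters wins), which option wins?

Last-place votes: C 64, B 17, A 33.
B is ranked last by the fewest voters, so B wins.

B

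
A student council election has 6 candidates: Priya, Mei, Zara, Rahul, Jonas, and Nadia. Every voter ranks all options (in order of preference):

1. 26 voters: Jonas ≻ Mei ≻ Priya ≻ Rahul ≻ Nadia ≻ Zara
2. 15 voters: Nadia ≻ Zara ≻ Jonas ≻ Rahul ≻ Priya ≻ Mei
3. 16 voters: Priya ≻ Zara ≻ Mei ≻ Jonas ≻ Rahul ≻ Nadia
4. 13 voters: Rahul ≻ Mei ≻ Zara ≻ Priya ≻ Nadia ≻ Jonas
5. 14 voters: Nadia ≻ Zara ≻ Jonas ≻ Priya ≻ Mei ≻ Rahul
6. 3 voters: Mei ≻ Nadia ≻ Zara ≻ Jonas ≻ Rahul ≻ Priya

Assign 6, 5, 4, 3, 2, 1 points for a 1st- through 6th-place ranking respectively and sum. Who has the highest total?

Priya: 26·4 + 15·2 + 16·6 + 13·3 + 14·3 + 3·1 = 314
Mei: 26·5 + 15·1 + 16·4 + 13·5 + 14·2 + 3·6 = 320
Zara: 26·1 + 15·5 + 16·5 + 13·4 + 14·5 + 3·4 = 315
Rahul: 26·3 + 15·3 + 16·2 + 13·6 + 14·1 + 3·2 = 253
Jonas: 26·6 + 15·4 + 16·3 + 13·1 + 14·4 + 3·3 = 342
Nadia: 26·2 + 15·6 + 16·1 + 13·2 + 14·6 + 3·5 = 283
Jonas has the highest Borda score (342).

Jonas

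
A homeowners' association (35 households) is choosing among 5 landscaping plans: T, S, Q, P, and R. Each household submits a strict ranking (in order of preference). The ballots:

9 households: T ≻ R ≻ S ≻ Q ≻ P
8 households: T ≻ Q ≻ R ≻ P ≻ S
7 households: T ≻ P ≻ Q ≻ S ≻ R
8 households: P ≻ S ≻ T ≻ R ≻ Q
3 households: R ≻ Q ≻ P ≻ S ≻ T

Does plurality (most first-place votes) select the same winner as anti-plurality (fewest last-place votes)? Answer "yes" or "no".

Plurality — first-place votes: T 24, S 0, Q 0, P 8, R 3. Winner: T.
Anti-plurality — last-place votes: T 3, S 8, Q 8, P 9, R 7. Winner: T.
The two methods agree.

yes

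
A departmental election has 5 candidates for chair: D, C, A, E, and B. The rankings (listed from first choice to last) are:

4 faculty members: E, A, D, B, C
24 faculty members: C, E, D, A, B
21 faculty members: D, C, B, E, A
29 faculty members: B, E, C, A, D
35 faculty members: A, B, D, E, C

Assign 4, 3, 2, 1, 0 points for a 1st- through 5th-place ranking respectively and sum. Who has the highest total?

D: 4·2 + 24·2 + 21·4 + 29·0 + 35·2 = 210
C: 4·0 + 24·4 + 21·3 + 29·2 + 35·0 = 217
A: 4·3 + 24·1 + 21·0 + 29·1 + 35·4 = 205
E: 4·4 + 24·3 + 21·1 + 29·3 + 35·1 = 231
B: 4·1 + 24·0 + 21·2 + 29·4 + 35·3 = 267
B has the highest Borda score (267).

B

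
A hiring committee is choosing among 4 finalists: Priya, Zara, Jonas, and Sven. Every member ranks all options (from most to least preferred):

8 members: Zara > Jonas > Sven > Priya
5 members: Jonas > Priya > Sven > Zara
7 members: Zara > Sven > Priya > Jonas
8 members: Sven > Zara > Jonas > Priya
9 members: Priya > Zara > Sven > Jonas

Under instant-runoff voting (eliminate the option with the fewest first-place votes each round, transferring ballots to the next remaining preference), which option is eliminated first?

Round 1: Priya 9, Zara 15, Jonas 5, Sven 8. Eliminate Jonas.

Jonas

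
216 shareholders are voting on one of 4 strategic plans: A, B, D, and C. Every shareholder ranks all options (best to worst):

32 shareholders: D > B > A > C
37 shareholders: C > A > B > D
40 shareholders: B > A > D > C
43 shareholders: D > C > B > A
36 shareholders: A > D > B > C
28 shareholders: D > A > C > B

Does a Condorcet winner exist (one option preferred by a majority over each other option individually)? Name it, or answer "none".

Checking pairwise contests:
B beats A 115–101.
D beats B 139–77.
A beats D 113–103.
A beats C 136–80.
Every option loses at least one head-to-head, so there is no Condorcet winner.

none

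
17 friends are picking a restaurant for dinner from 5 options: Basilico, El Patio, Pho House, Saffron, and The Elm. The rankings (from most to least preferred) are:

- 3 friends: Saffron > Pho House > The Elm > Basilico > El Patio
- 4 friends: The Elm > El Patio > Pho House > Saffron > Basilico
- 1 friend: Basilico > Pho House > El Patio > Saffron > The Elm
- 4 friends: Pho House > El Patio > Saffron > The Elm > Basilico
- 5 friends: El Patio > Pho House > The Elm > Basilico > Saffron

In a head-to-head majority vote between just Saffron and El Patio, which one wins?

Voters preferring Saffron to El Patio: 3; preferring El Patio to Saffron: 14.
El Patio wins the head-to-head.

El Patio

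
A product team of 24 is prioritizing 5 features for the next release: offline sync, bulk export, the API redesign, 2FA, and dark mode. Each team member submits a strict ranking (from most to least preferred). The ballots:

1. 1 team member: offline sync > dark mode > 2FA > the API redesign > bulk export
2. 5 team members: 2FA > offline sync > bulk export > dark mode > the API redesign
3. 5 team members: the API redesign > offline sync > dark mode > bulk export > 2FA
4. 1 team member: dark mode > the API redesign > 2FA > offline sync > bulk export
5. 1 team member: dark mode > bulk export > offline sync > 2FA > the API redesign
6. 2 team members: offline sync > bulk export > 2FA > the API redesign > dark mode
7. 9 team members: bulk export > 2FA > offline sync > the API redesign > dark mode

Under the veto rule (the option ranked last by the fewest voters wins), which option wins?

Last-place votes: offline sync 0, bulk export 2, the API redesign 6, 2FA 5, dark mode 11.
offline sync is ranked last by the fewest voters, so offline sync wins.

offline sync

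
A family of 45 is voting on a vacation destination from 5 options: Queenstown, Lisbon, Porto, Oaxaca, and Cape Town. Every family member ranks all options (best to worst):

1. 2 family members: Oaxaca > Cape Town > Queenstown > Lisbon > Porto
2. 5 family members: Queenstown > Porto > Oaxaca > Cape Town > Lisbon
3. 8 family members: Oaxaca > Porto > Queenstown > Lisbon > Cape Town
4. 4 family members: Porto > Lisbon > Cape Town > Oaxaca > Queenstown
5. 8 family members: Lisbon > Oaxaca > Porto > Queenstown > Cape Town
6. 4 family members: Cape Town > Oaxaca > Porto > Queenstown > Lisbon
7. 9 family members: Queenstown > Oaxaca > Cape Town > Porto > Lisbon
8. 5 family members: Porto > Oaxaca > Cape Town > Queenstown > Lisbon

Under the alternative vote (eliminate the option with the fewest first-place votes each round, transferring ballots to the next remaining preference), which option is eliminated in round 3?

Round 1: Queenstown 14, Lisbon 8, Porto 9, Oaxaca 10, Cape Town 4. Eliminate Cape Town.
Round 2: Queenstown 14, Lisbon 8, Porto 9, Oaxaca 14. Eliminate Lisbon.
Round 3: Queenstown 14, Porto 9, Oaxaca 22. Eliminate Porto.

Porto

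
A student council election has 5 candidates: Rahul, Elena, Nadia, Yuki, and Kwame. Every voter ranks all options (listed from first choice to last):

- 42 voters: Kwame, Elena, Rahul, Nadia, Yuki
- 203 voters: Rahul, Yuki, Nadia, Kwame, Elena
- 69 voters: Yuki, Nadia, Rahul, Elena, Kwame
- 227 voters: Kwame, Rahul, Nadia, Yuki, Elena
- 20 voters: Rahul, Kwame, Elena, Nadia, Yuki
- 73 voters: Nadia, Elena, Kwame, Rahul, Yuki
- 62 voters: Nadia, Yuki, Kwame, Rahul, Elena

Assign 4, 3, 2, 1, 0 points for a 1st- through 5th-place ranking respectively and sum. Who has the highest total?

Rahul

Rahul: 42·2 + 203·4 + 69·2 + 227·3 + 20·4 + 73·1 + 62·1 = 1930
Elena: 42·3 + 203·0 + 69·1 + 227·0 + 20·2 + 73·3 + 62·0 = 454
Nadia: 42·1 + 203·2 + 69·3 + 227·2 + 20·1 + 73·4 + 62·4 = 1669
Yuki: 42·0 + 203·3 + 69·4 + 227·1 + 20·0 + 73·0 + 62·3 = 1298
Kwame: 42·4 + 203·1 + 69·0 + 227·4 + 20·3 + 73·2 + 62·2 = 1609
Rahul has the highest Borda score (1930).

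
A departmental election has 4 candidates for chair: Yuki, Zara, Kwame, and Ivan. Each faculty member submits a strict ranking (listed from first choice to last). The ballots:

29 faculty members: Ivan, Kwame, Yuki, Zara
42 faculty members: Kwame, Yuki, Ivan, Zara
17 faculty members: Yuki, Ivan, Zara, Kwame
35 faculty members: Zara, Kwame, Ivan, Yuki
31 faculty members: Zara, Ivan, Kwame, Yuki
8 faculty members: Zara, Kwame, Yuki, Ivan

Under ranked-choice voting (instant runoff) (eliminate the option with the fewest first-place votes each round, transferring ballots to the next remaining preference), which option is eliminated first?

Yuki

Round 1: Yuki 17, Zara 74, Kwame 42, Ivan 29. Eliminate Yuki.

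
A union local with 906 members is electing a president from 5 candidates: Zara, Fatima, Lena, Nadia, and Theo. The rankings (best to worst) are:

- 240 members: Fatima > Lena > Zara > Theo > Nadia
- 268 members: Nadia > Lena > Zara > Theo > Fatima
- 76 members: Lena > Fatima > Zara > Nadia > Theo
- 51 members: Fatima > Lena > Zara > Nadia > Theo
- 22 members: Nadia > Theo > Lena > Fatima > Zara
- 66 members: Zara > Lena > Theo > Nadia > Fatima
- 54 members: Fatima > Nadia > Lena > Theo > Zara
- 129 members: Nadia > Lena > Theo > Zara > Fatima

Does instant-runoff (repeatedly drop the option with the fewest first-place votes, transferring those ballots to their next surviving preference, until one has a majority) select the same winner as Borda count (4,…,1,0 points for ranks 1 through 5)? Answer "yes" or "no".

no

Instant-runoff — R1 Zara 66, Fatima 345, Lena 76, Nadia 419, Theo 0 (Theo out); R2 Zara 66, Fatima 345, Lena 76, Nadia 419 (Zara out); R3 Fatima 345, Lena 142, Nadia 419 (Lena out); R4 Fatima 421, Nadia 485 (Nadia winner). Winner: Nadia.
Borda — scores: Zara 1663, Fatima 1630, Lena 2718, Nadia 2031, Theo 1018. Winner: Lena.
The two methods disagree.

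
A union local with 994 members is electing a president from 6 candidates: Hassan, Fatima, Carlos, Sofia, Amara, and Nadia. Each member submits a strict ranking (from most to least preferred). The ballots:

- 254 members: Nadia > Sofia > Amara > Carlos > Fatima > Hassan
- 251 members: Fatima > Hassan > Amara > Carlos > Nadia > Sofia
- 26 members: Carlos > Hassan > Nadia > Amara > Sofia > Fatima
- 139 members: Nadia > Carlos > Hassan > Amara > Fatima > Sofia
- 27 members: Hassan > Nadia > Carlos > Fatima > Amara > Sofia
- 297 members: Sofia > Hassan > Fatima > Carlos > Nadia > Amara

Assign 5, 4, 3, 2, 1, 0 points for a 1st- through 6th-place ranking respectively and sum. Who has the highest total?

Hassan: 254·0 + 251·4 + 26·4 + 139·3 + 27·5 + 297·4 = 2848
Fatima: 254·1 + 251·5 + 26·0 + 139·1 + 27·2 + 297·3 = 2593
Carlos: 254·2 + 251·2 + 26·5 + 139·4 + 27·3 + 297·2 = 2371
Sofia: 254·4 + 251·0 + 26·1 + 139·0 + 27·0 + 297·5 = 2527
Amara: 254·3 + 251·3 + 26·2 + 139·2 + 27·1 + 297·0 = 1872
Nadia: 254·5 + 251·1 + 26·3 + 139·5 + 27·4 + 297·1 = 2699
Hassan has the highest Borda score (2848).

Hassan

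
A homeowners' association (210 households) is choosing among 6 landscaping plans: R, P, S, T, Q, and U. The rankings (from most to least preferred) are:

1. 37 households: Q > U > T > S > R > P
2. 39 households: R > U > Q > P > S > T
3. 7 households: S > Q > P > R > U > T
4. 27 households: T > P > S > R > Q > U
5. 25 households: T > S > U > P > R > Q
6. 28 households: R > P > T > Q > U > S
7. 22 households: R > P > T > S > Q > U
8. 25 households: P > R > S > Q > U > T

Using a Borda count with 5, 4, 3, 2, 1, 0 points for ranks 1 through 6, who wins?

R: 37·1 + 39·5 + 7·2 + 27·2 + 25·1 + 28·5 + 22·5 + 25·4 = 675
P: 37·0 + 39·2 + 7·3 + 27·4 + 25·2 + 28·4 + 22·4 + 25·5 = 582
S: 37·2 + 39·1 + 7·5 + 27·3 + 25·4 + 28·0 + 22·2 + 25·3 = 448
T: 37·3 + 39·0 + 7·0 + 27·5 + 25·5 + 28·3 + 22·3 + 25·0 = 521
Q: 37·5 + 39·3 + 7·4 + 27·1 + 25·0 + 28·2 + 22·1 + 25·2 = 485
U: 37·4 + 39·4 + 7·1 + 27·0 + 25·3 + 28·1 + 22·0 + 25·1 = 439
R has the highest Borda score (675).

R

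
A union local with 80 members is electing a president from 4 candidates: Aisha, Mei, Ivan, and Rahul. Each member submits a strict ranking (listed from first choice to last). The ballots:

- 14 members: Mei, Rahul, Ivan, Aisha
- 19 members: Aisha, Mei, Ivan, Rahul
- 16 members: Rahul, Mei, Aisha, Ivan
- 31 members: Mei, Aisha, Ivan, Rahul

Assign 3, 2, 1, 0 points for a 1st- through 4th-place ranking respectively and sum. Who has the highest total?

Mei

Aisha: 14·0 + 19·3 + 16·1 + 31·2 = 135
Mei: 14·3 + 19·2 + 16·2 + 31·3 = 205
Ivan: 14·1 + 19·1 + 16·0 + 31·1 = 64
Rahul: 14·2 + 19·0 + 16·3 + 31·0 = 76
Mei has the highest Borda score (205).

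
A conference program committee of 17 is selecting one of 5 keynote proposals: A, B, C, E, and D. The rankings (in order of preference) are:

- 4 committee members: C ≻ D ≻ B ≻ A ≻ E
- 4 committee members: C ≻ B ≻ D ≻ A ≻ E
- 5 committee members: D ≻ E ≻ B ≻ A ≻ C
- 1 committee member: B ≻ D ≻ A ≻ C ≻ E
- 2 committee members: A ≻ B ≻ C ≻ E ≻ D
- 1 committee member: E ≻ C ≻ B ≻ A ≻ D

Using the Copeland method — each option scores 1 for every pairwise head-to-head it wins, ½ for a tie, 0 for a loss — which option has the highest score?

A: beats E; loses to B, C, and D → score 1.
B: beats A and E; loses to C and D → score 2.
C: beats A, B, E, and D → score 4.
E: loses to A, B, C, and D → score 0.
D: beats A, B, and E; loses to C → score 3.
C has the best pairwise record.

C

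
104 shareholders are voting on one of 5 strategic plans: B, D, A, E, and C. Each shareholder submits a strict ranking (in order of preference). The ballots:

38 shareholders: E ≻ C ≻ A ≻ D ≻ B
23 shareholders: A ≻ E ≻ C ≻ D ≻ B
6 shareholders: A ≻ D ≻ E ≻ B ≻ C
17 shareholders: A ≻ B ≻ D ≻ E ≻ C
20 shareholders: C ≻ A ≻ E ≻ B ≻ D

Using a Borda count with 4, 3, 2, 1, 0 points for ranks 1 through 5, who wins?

B: 38·0 + 23·0 + 6·1 + 17·3 + 20·1 = 77
D: 38·1 + 23·1 + 6·3 + 17·2 + 20·0 = 113
A: 38·2 + 23·4 + 6·4 + 17·4 + 20·3 = 320
E: 38·4 + 23·3 + 6·2 + 17·1 + 20·2 = 290
C: 38·3 + 23·2 + 6·0 + 17·0 + 20·4 = 240
A has the highest Borda score (320).

A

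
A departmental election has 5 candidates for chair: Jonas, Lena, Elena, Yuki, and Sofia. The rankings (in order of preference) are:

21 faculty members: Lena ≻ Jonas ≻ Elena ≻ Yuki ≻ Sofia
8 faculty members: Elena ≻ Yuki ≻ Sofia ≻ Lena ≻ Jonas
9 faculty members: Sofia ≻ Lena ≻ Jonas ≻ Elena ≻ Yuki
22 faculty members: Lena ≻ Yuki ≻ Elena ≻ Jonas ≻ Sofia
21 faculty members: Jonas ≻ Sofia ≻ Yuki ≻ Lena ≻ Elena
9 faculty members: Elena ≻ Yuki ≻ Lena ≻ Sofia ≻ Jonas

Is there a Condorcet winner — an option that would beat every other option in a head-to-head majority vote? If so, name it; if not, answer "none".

Lena vs Jonas: 69–21 for Lena.
Lena vs Elena: 73–17 for Lena.
Lena vs Yuki: 52–38 for Lena.
Lena vs Sofia: 52–38 for Lena.
Lena beats every other option head-to-head.

Lena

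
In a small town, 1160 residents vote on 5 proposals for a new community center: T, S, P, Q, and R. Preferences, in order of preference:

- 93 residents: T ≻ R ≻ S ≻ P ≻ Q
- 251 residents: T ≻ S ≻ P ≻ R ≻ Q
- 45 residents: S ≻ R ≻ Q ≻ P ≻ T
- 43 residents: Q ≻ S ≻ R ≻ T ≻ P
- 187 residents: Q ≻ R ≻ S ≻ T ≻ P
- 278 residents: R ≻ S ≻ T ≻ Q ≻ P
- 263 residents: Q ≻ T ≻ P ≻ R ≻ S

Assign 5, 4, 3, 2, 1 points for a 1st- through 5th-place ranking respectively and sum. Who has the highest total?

T: 93·5 + 251·5 + 45·1 + 43·2 + 187·2 + 278·3 + 263·4 = 4111
S: 93·3 + 251·4 + 45·5 + 43·4 + 187·3 + 278·4 + 263·1 = 3616
P: 93·2 + 251·3 + 45·2 + 43·1 + 187·1 + 278·1 + 263·3 = 2326
Q: 93·1 + 251·1 + 45·3 + 43·5 + 187·5 + 278·2 + 263·5 = 3500
R: 93·4 + 251·2 + 45·4 + 43·3 + 187·4 + 278·5 + 263·2 = 3847
T has the highest Borda score (4111).

T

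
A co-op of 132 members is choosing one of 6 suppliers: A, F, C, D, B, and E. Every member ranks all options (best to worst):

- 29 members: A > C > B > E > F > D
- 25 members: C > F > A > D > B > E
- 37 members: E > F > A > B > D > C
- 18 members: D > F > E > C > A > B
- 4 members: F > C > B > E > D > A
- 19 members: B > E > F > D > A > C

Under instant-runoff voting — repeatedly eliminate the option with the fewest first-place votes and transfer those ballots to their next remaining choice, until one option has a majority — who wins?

Round 1: A 29, F 4, C 25, D 18, B 19, E 37. Eliminate F.
Round 2: A 29, C 29, D 18, B 19, E 37. Eliminate D.
Round 3: A 29, C 29, B 19, E 55. Eliminate B.
Round 4: A 29, C 29, E 74. E has a majority.

E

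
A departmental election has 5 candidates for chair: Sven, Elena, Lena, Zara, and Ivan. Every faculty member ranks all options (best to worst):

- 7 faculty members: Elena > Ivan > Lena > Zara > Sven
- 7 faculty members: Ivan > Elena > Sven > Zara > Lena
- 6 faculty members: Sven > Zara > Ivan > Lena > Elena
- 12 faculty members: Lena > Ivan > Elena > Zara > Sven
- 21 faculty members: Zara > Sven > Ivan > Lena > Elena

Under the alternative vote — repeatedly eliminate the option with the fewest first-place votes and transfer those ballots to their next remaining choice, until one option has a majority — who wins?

Zara

Round 1: Sven 6, Elena 7, Lena 12, Zara 21, Ivan 7. Eliminate Sven.
Round 2: Elena 7, Lena 12, Zara 27, Ivan 7. Zara has a majority.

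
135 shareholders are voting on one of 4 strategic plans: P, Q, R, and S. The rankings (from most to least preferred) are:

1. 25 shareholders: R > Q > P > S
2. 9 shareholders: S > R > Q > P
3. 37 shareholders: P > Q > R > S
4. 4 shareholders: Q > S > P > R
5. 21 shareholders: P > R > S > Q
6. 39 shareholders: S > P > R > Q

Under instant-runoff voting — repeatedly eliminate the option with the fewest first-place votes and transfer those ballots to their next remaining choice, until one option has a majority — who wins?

Round 1: P 58, Q 4, R 25, S 48. Eliminate Q.
Round 2: P 58, R 25, S 52. Eliminate R.
Round 3: P 83, S 52. P has a majority.

P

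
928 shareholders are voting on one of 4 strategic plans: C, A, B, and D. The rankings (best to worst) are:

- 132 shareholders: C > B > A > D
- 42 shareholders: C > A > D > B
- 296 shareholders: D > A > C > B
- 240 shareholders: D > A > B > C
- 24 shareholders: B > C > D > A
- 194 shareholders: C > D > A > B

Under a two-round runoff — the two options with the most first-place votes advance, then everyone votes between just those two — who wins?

D

Round 1 first-place votes: C 368, A 0, B 24, D 536.
D and C advance.
Runoff: D is preferred to C by 536 voters; C by 392.
D wins the runoff.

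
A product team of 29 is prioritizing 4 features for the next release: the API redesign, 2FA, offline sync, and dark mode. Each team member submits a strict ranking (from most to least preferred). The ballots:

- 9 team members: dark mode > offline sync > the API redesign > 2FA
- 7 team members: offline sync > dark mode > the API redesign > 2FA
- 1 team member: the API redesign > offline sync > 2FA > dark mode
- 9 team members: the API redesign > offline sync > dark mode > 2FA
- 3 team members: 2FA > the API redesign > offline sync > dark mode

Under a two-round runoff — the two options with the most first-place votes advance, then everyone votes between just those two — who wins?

dark mode

Round 1 first-place votes: the API redesign 10, 2FA 3, offline sync 7, dark mode 9.
the API redesign and dark mode advance.
Runoff: the API redesign is preferred to dark mode by 13 voters; dark mode by 16.
dark mode wins the runoff.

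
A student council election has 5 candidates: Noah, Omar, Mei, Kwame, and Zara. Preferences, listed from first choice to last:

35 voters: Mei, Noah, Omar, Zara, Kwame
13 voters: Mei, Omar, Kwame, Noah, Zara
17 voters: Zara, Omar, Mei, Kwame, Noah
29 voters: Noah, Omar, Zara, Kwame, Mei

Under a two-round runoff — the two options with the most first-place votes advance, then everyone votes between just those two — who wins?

Mei

Round 1 first-place votes: Noah 29, Omar 0, Mei 48, Kwame 0, Zara 17.
Mei and Noah advance.
Runoff: Mei is preferred to Noah by 65 voters; Noah by 29.
Mei wins the runoff.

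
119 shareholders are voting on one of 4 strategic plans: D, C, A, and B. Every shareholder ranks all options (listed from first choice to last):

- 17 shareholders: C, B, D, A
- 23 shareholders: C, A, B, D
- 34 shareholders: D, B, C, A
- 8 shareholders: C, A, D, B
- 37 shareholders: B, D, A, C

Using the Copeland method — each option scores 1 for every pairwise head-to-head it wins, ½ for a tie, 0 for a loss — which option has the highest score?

D: beats C and A; loses to B → score 2.
C: beats A; loses to D and B → score 1.
A: loses to D, C, and B → score 0.
B: beats D, C, and A → score 3.
B has the best pairwise record.

B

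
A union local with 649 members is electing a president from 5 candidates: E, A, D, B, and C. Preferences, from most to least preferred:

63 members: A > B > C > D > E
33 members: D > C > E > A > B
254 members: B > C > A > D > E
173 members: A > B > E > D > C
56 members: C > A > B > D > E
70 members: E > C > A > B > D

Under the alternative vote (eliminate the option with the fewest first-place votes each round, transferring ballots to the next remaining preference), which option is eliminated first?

Round 1: E 70, A 236, D 33, B 254, C 56. Eliminate D.

D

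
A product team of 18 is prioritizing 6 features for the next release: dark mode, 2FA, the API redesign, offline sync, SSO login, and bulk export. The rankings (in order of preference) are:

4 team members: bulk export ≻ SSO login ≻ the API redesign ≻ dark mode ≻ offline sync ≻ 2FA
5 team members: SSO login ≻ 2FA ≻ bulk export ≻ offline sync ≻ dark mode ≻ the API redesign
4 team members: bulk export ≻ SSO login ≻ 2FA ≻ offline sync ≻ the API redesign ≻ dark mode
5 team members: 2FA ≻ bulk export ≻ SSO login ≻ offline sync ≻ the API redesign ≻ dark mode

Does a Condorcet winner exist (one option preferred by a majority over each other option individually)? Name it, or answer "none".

none

Checking pairwise contests:
2FA beats dark mode 14–4.
SSO login beats 2FA 13–5.
2FA beats the API redesign 14–4.
2FA beats offline sync 14–4.
bulk export beats SSO login 13–5.
2FA beats bulk export 10–8.
Every option loses at least one head-to-head, so there is no Condorcet winner.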